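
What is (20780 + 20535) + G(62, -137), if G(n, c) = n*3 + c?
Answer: 41364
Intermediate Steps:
G(n, c) = c + 3*n (G(n, c) = 3*n + c = c + 3*n)
(20780 + 20535) + G(62, -137) = (20780 + 20535) + (-137 + 3*62) = 41315 + (-137 + 186) = 41315 + 49 = 41364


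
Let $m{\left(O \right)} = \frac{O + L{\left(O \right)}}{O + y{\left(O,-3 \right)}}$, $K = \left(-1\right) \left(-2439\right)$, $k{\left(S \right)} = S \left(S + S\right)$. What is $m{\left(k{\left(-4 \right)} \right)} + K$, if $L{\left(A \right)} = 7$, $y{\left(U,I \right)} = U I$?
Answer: $\frac{156057}{64} \approx 2438.4$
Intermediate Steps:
$y{\left(U,I \right)} = I U$
$k{\left(S \right)} = 2 S^{2}$ ($k{\left(S \right)} = S 2 S = 2 S^{2}$)
$K = 2439$
$m{\left(O \right)} = - \frac{7 + O}{2 O}$ ($m{\left(O \right)} = \frac{O + 7}{O - 3 O} = \frac{7 + O}{\left(-2\right) O} = \left(7 + O\right) \left(- \frac{1}{2 O}\right) = - \frac{7 + O}{2 O}$)
$m{\left(k{\left(-4 \right)} \right)} + K = \frac{-7 - 2 \left(-4\right)^{2}}{2 \cdot 2 \left(-4\right)^{2}} + 2439 = \frac{-7 - 2 \cdot 16}{2 \cdot 2 \cdot 16} + 2439 = \frac{-7 - 32}{2 \cdot 32} + 2439 = \frac{1}{2} \cdot \frac{1}{32} \left(-7 - 32\right) + 2439 = \frac{1}{2} \cdot \frac{1}{32} \left(-39\right) + 2439 = - \frac{39}{64} + 2439 = \frac{156057}{64}$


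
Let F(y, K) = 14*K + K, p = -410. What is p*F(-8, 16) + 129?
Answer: -98271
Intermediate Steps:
F(y, K) = 15*K
p*F(-8, 16) + 129 = -6150*16 + 129 = -410*240 + 129 = -98400 + 129 = -98271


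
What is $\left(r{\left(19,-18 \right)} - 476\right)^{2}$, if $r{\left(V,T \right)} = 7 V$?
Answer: $117649$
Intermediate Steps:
$\left(r{\left(19,-18 \right)} - 476\right)^{2} = \left(7 \cdot 19 - 476\right)^{2} = \left(133 - 476\right)^{2} = \left(-343\right)^{2} = 117649$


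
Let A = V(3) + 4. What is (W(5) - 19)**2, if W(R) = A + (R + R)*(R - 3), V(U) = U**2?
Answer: 196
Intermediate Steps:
A = 13 (A = 3**2 + 4 = 9 + 4 = 13)
W(R) = 13 + 2*R*(-3 + R) (W(R) = 13 + (R + R)*(R - 3) = 13 + (2*R)*(-3 + R) = 13 + 2*R*(-3 + R))
(W(5) - 19)**2 = ((13 - 6*5 + 2*5**2) - 19)**2 = ((13 - 30 + 2*25) - 19)**2 = ((13 - 30 + 50) - 19)**2 = (33 - 19)**2 = 14**2 = 196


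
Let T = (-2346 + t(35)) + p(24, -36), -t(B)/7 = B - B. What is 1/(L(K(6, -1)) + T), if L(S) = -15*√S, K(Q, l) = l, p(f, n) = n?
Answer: -794/1891383 + 5*I/1891383 ≈ -0.0004198 + 2.6436e-6*I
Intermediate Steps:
t(B) = 0 (t(B) = -7*(B - B) = -7*0 = 0)
T = -2382 (T = (-2346 + 0) - 36 = -2346 - 36 = -2382)
1/(L(K(6, -1)) + T) = 1/(-15*I - 2382) = 1/(-2382 - 15*I) = (-2382 + 15*I)/5674149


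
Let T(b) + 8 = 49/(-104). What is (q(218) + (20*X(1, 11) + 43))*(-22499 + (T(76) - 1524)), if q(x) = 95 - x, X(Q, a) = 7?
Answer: -37489095/26 ≈ -1.4419e+6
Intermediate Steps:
T(b) = -881/104 (T(b) = -8 + 49/(-104) = -8 + 49*(-1/104) = -8 - 49/104 = -881/104)
(q(218) + (20*X(1, 11) + 43))*(-22499 + (T(76) - 1524)) = ((95 - 1*218) + (20*7 + 43))*(-22499 + (-881/104 - 1524)) = ((95 - 218) + (140 + 43))*(-22499 - 159377/104) = (-123 + 183)*(-2499273/104) = 60*(-2499273/104) = -37489095/26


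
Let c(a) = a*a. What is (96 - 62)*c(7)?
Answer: 1666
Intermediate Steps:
c(a) = a²
(96 - 62)*c(7) = (96 - 62)*7² = 34*49 = 1666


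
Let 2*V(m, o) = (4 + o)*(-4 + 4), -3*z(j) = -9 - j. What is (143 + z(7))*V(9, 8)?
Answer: 0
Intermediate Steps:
z(j) = 3 + j/3 (z(j) = -(-9 - j)/3 = 3 + j/3)
V(m, o) = 0 (V(m, o) = ((4 + o)*(-4 + 4))/2 = ((4 + o)*0)/2 = (½)*0 = 0)
(143 + z(7))*V(9, 8) = (143 + (3 + (⅓)*7))*0 = (143 + (3 + 7/3))*0 = (143 + 16/3)*0 = (445/3)*0 = 0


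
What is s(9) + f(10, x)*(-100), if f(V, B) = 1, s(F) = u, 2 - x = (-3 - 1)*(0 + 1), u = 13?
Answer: -87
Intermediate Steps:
x = 6 (x = 2 - (-3 - 1)*(0 + 1) = 2 - (-4) = 2 - 1*(-4) = 2 + 4 = 6)
s(F) = 13
s(9) + f(10, x)*(-100) = 13 + 1*(-100) = 13 - 100 = -87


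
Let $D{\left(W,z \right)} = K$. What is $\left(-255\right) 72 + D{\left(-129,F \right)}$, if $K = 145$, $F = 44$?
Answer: $-18215$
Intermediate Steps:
$D{\left(W,z \right)} = 145$
$\left(-255\right) 72 + D{\left(-129,F \right)} = \left(-255\right) 72 + 145 = -18360 + 145 = -18215$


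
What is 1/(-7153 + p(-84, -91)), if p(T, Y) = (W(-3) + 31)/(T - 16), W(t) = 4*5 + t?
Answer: -25/178837 ≈ -0.00013979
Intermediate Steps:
W(t) = 20 + t
p(T, Y) = 48/(-16 + T) (p(T, Y) = ((20 - 3) + 31)/(T - 16) = (17 + 31)/(-16 + T) = 48/(-16 + T))
1/(-7153 + p(-84, -91)) = 1/(-7153 + 48/(-16 - 84)) = 1/(-7153 + 48/(-100)) = 1/(-7153 + 48*(-1/100)) = 1/(-7153 - 12/25) = 1/(-178837/25) = -25/178837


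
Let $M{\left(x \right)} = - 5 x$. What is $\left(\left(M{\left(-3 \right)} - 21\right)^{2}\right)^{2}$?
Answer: $1296$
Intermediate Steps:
$\left(\left(M{\left(-3 \right)} - 21\right)^{2}\right)^{2} = \left(\left(\left(-5\right) \left(-3\right) - 21\right)^{2}\right)^{2} = \left(\left(15 - 21\right)^{2}\right)^{2} = \left(\left(-6\right)^{2}\right)^{2} = 36^{2} = 1296$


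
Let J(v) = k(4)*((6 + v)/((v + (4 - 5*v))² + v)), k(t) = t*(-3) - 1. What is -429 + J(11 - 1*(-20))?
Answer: -6191380/14431 ≈ -429.03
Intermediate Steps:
k(t) = -1 - 3*t (k(t) = -3*t - 1 = -1 - 3*t)
J(v) = -13*(6 + v)/(v + (4 - 4*v)²) (J(v) = (-1 - 3*4)*((6 + v)/((v + (4 - 5*v))² + v)) = (-1 - 12)*((6 + v)/((4 - 4*v)² + v)) = -13*(6 + v)/(v + (4 - 4*v)²))
-429 + J(11 - 1*(-20)) = -429 + 13*(-6 - (11 - 1*(-20)))/((11 - 1*(-20)) + 16*(-1 + (11 - 1*(-20)))²) = -429 + 13*(-6 - (11 + 20))/((11 + 20) + 16*(-1 + (11 + 20))²) = -429 + 13*(-6 - 1*31)/(31 + 16*(-1 + 31)²) = -429 + 13*(-6 - 31)/(31 + 16*30²) = -429 + 13*(-37)/(31 + 16*900) = -429 + 13*(-37)/(31 + 14400) = -429 + 13*(-37)/14431 = -429 + 13*(1/14431)*(-37) = -429 - 481/14431 = -6191380/14431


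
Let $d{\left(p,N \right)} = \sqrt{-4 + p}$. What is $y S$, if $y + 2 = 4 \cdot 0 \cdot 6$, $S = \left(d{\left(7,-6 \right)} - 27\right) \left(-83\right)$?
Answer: $-4482 + 166 \sqrt{3} \approx -4194.5$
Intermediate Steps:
$S = 2241 - 83 \sqrt{3}$ ($S = \left(\sqrt{-4 + 7} - 27\right) \left(-83\right) = \left(\sqrt{3} - 27\right) \left(-83\right) = \left(-27 + \sqrt{3}\right) \left(-83\right) = 2241 - 83 \sqrt{3} \approx 2097.2$)
$y = -2$ ($y = -2 + 4 \cdot 0 \cdot 6 = -2 + 0 \cdot 6 = -2 + 0 = -2$)
$y S = - 2 \left(2241 - 83 \sqrt{3}\right) = -4482 + 166 \sqrt{3}$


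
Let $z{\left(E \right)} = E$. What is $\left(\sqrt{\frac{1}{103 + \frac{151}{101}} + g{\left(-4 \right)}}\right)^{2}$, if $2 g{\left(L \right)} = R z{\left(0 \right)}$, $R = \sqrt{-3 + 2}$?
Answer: $\frac{101}{10554} \approx 0.0095698$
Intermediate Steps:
$R = i$ ($R = \sqrt{-1} = i \approx 1.0 i$)
$g{\left(L \right)} = 0$ ($g{\left(L \right)} = \frac{i 0}{2} = \frac{1}{2} \cdot 0 = 0$)
$\left(\sqrt{\frac{1}{103 + \frac{151}{101}} + g{\left(-4 \right)}}\right)^{2} = \left(\sqrt{\frac{1}{103 + \frac{151}{101}} + 0}\right)^{2} = \left(\sqrt{\frac{1}{\frac{10554}{101}} + 0}\right)^{2} = \left(\sqrt{\frac{101}{10554} + 0}\right)^{2} = \left(\sqrt{\frac{101}{10554}}\right)^{2} = \left(\frac{\sqrt{1065954}}{10554}\right)^{2} = \frac{101}{10554}$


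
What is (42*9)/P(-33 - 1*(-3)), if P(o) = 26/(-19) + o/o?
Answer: -1026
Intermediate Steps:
P(o) = -7/19 (P(o) = 26*(-1/19) + 1 = -26/19 + 1 = -7/19)
(42*9)/P(-33 - 1*(-3)) = (42*9)/(-7/19) = 378*(-19/7) = -1026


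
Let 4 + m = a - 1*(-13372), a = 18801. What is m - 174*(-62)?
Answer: 42957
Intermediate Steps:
m = 32169 (m = -4 + (18801 - 1*(-13372)) = -4 + (18801 + 13372) = -4 + 32173 = 32169)
m - 174*(-62) = 32169 - 174*(-62) = 32169 - 1*(-10788) = 32169 + 10788 = 42957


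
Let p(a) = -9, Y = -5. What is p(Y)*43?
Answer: -387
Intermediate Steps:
p(Y)*43 = -9*43 = -387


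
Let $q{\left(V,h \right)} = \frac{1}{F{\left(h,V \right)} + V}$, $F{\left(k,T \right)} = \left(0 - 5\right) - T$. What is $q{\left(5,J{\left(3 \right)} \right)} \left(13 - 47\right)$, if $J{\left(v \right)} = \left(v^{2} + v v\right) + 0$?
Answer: $\frac{34}{5} \approx 6.8$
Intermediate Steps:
$F{\left(k,T \right)} = -5 - T$ ($F{\left(k,T \right)} = \left(0 - 5\right) - T = -5 - T$)
$J{\left(v \right)} = 2 v^{2}$ ($J{\left(v \right)} = \left(v^{2} + v^{2}\right) + 0 = 2 v^{2} + 0 = 2 v^{2}$)
$q{\left(V,h \right)} = - \frac{1}{5}$ ($q{\left(V,h \right)} = \frac{1}{\left(-5 - V\right) + V} = \frac{1}{-5} = - \frac{1}{5}$)
$q{\left(5,J{\left(3 \right)} \right)} \left(13 - 47\right) = - \frac{13 - 47}{5} = \left(- \frac{1}{5}\right) \left(-34\right) = \frac{34}{5}$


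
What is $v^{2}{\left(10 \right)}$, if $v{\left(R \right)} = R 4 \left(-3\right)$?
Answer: $14400$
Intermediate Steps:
$v{\left(R \right)} = - 12 R$ ($v{\left(R \right)} = 4 R \left(-3\right) = - 12 R$)
$v^{2}{\left(10 \right)} = \left(\left(-12\right) 10\right)^{2} = \left(-120\right)^{2} = 14400$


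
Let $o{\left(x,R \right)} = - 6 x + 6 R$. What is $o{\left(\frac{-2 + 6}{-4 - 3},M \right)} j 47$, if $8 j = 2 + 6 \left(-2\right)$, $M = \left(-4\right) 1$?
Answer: $\frac{8460}{7} \approx 1208.6$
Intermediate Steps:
$M = -4$
$j = - \frac{5}{4}$ ($j = \frac{2 + 6 \left(-2\right)}{8} = \frac{2 - 12}{8} = \frac{1}{8} \left(-10\right) = - \frac{5}{4} \approx -1.25$)
$o{\left(\frac{-2 + 6}{-4 - 3},M \right)} j 47 = \left(- 6 \frac{-2 + 6}{-4 - 3} + 6 \left(-4\right)\right) \left(- \frac{5}{4}\right) 47 = \left(- 6 \frac{4}{-7} - 24\right) \left(- \frac{5}{4}\right) 47 = \left(- 6 \cdot 4 \left(- \frac{1}{7}\right) - 24\right) \left(- \frac{5}{4}\right) 47 = \left(\left(-6\right) \left(- \frac{4}{7}\right) - 24\right) \left(- \frac{5}{4}\right) 47 = \left(\frac{24}{7} - 24\right) \left(- \frac{5}{4}\right) 47 = \left(- \frac{144}{7}\right) \left(- \frac{5}{4}\right) 47 = \frac{180}{7} \cdot 47 = \frac{8460}{7}$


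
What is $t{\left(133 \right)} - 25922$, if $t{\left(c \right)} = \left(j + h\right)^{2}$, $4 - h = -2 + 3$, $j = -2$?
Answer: $-25921$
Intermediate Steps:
$h = 3$ ($h = 4 - \left(-2 + 3\right) = 4 - 1 = 3$)
$t{\left(c \right)} = 1$ ($t{\left(c \right)} = \left(-2 + 3\right)^{2} = 1^{2} = 1$)
$t{\left(133 \right)} - 25922 = 1 - 25922 = -25921$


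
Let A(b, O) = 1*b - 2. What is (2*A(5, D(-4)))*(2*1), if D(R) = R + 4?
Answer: 12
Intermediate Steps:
D(R) = 4 + R
A(b, O) = -2 + b (A(b, O) = b - 2 = -2 + b)
(2*A(5, D(-4)))*(2*1) = (2*(-2 + 5))*(2*1) = (2*3)*2 = 6*2 = 12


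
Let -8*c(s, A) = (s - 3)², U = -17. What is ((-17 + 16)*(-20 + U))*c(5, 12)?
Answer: -37/2 ≈ -18.500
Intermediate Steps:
c(s, A) = -(-3 + s)²/8 (c(s, A) = -(s - 3)²/8 = -(-3 + s)²/8)
((-17 + 16)*(-20 + U))*c(5, 12) = ((-17 + 16)*(-20 - 17))*(-(-3 + 5)²/8) = (-1*(-37))*(-⅛*2²) = 37*(-⅛*4) = 37*(-½) = -37/2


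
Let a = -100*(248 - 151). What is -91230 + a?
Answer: -100930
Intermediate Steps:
a = -9700 (a = -100*97 = -9700)
-91230 + a = -91230 - 9700 = -100930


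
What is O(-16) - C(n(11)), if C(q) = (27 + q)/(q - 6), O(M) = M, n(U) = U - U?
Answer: -23/2 ≈ -11.500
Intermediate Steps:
n(U) = 0
C(q) = (27 + q)/(-6 + q)
O(-16) - C(n(11)) = -16 - (27 + 0)/(-6 + 0) = -16 - 27/(-6) = -16 - (-1)*27/6 = -16 - 1*(-9/2) = -16 + 9/2 = -23/2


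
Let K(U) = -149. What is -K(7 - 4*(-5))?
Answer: 149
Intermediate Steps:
-K(7 - 4*(-5)) = -1*(-149) = 149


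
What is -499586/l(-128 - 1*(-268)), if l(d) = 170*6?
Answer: -249793/510 ≈ -489.79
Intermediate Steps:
l(d) = 1020
-499586/l(-128 - 1*(-268)) = -499586/1020 = -499586*1/1020 = -249793/510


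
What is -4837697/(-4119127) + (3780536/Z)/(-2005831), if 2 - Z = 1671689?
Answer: 16221401910828708281/13811933745252818919 ≈ 1.1744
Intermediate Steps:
Z = -1671687 (Z = 2 - 1*1671689 = 2 - 1671689 = -1671687)
-4837697/(-4119127) + (3780536/Z)/(-2005831) = -4837697/(-4119127) + (3780536/(-1671687))/(-2005831) = -4837697*(-1/4119127) + (3780536*(-1/1671687))*(-1/2005831) = 4837697/4119127 - 3780536/1671687*(-1/2005831) = 4837697/4119127 + 3780536/3353121606897 = 16221401910828708281/13811933745252818919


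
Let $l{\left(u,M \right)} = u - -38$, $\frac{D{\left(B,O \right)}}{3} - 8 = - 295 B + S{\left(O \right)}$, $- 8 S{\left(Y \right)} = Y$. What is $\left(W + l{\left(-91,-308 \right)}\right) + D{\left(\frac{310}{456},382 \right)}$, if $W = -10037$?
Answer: $- \frac{205407}{19} \approx -10811.0$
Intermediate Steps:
$S{\left(Y \right)} = - \frac{Y}{8}$
$D{\left(B,O \right)} = 24 - 885 B - \frac{3 O}{8}$ ($D{\left(B,O \right)} = 24 + 3 \left(- 295 B - \frac{O}{8}\right) = 24 - \left(885 B + \frac{3 O}{8}\right) = 24 - 885 B - \frac{3 O}{8}$)
$l{\left(u,M \right)} = 38 + u$ ($l{\left(u,M \right)} = u + 38 = 38 + u$)
$\left(W + l{\left(-91,-308 \right)}\right) + D{\left(\frac{310}{456},382 \right)} = \left(-10037 + \left(38 - 91\right)\right) - \left(\frac{477}{4} + 885 \cdot 310 \cdot \frac{1}{456}\right) = \left(-10037 - 53\right) - \left(\frac{477}{4} + 885 \cdot 310 \cdot \frac{1}{456}\right) = -10090 - \frac{13697}{19} = - \frac{205407}{19}$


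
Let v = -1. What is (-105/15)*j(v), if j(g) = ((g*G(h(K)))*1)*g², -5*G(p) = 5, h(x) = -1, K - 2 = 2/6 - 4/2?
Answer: -7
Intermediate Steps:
K = ⅓ (K = 2 + (2/6 - 4/2) = 2 + (2*(⅙) - 4*½) = 2 + (⅓ - 2) = 2 - 5/3 = ⅓ ≈ 0.33333)
G(p) = -1 (G(p) = -⅕*5 = -1)
j(g) = -g³ (j(g) = ((g*(-1))*1)*g² = (-g*1)*g² = (-g)*g² = -g³)
(-105/15)*j(v) = (-105/15)*(-1*(-1)³) = (-105*1/15)*(-1*(-1)) = -7*1 = -7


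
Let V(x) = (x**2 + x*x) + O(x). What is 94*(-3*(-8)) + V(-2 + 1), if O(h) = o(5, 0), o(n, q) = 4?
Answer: 2262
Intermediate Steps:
O(h) = 4
V(x) = 4 + 2*x**2 (V(x) = (x**2 + x*x) + 4 = (x**2 + x**2) + 4 = 2*x**2 + 4 = 4 + 2*x**2)
94*(-3*(-8)) + V(-2 + 1) = 94*(-3*(-8)) + (4 + 2*(-2 + 1)**2) = 94*24 + (4 + 2*(-1)**2) = 2256 + (4 + 2*1) = 2256 + (4 + 2) = 2256 + 6 = 2262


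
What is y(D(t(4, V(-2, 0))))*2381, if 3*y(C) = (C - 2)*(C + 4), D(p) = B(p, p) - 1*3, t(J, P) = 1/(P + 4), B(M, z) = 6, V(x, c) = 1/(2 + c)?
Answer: 16667/3 ≈ 5555.7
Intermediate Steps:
t(J, P) = 1/(4 + P)
D(p) = 3 (D(p) = 6 - 1*3 = 6 - 3 = 3)
y(C) = (-2 + C)*(4 + C)/3 (y(C) = ((C - 2)*(C + 4))/3 = ((-2 + C)*(4 + C))/3 = (-2 + C)*(4 + C)/3)
y(D(t(4, V(-2, 0))))*2381 = (-8/3 + (1/3)*3**2 + (2/3)*3)*2381 = (-8/3 + (1/3)*9 + 2)*2381 = (-8/3 + 3 + 2)*2381 = (7/3)*2381 = 16667/3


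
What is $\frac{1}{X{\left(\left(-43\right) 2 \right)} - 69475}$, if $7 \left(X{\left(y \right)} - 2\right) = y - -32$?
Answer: $- \frac{7}{486365} \approx -1.4392 \cdot 10^{-5}$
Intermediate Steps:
$X{\left(y \right)} = \frac{46}{7} + \frac{y}{7}$ ($X{\left(y \right)} = 2 + \frac{y - -32}{7} = 2 + \frac{y + 32}{7} = 2 + \frac{32 + y}{7} = 2 + \left(\frac{32}{7} + \frac{y}{7}\right) = \frac{46}{7} + \frac{y}{7}$)
$\frac{1}{X{\left(\left(-43\right) 2 \right)} - 69475} = \frac{1}{\left(\frac{46}{7} + \frac{\left(-43\right) 2}{7}\right) - 69475} = \frac{1}{\left(\frac{46}{7} + \frac{1}{7} \left(-86\right)\right) - 69475} = \frac{1}{\left(\frac{46}{7} - \frac{86}{7}\right) - 69475} = \frac{1}{- \frac{40}{7} - 69475} = \frac{1}{- \frac{486365}{7}} = - \frac{7}{486365}$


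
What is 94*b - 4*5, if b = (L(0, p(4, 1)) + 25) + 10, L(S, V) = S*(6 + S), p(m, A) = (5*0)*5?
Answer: 3270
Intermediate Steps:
p(m, A) = 0 (p(m, A) = 0*5 = 0)
b = 35 (b = (0*(6 + 0) + 25) + 10 = (0*6 + 25) + 10 = (0 + 25) + 10 = 25 + 10 = 35)
94*b - 4*5 = 94*35 - 4*5 = 3290 - 20 = 3270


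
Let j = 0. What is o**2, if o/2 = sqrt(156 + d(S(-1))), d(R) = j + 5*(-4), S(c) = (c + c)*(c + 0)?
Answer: 544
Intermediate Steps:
S(c) = 2*c**2 (S(c) = (2*c)*c = 2*c**2)
d(R) = -20 (d(R) = 0 + 5*(-4) = 0 - 20 = -20)
o = 4*sqrt(34) (o = 2*sqrt(156 - 20) = 2*sqrt(136) = 2*(2*sqrt(34)) = 4*sqrt(34) ≈ 23.324)
o**2 = (4*sqrt(34))**2 = 544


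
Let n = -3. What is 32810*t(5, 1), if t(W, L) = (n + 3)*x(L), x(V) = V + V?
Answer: 0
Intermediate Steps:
x(V) = 2*V
t(W, L) = 0 (t(W, L) = (-3 + 3)*(2*L) = 0*(2*L) = 0)
32810*t(5, 1) = 32810*0 = 0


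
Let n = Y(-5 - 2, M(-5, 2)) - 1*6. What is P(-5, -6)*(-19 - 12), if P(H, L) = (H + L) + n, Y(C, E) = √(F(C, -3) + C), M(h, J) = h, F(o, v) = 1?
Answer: 527 - 31*I*√6 ≈ 527.0 - 75.934*I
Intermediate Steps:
Y(C, E) = √(1 + C)
n = -6 + I*√6 (n = √(1 + (-5 - 2)) - 1*6 = √(1 - 7) - 6 = √(-6) - 6 = I*√6 - 6 = -6 + I*√6 ≈ -6.0 + 2.4495*I)
P(H, L) = -6 + H + L + I*√6 (P(H, L) = (H + L) + (-6 + I*√6) = -6 + H + L + I*√6)
P(-5, -6)*(-19 - 12) = (-6 - 5 - 6 + I*√6)*(-19 - 12) = (-17 + I*√6)*(-31) = 527 - 31*I*√6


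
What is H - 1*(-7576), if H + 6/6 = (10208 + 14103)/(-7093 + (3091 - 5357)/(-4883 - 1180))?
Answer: 325597244382/43002593 ≈ 7571.6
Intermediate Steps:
H = -190400186/43002593 (H = -1 + (10208 + 14103)/(-7093 + (3091 - 5357)/(-4883 - 1180)) = -1 + 24311/(-7093 - 2266/(-6063)) = -1 + 24311/(-7093 - 2266*(-1/6063)) = -1 + 24311/(-7093 + 2266/6063) = -1 + 24311/(-43002593/6063) = -1 + 24311*(-6063/43002593) = -1 - 147397593/43002593 = -190400186/43002593 ≈ -4.4276)
H - 1*(-7576) = -190400186/43002593 - 1*(-7576) = -190400186/43002593 + 7576 = 325597244382/43002593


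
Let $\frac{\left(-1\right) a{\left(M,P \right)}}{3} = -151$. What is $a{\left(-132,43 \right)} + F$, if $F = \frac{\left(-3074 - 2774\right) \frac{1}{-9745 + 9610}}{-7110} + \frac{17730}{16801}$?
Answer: $\frac{3661098570151}{8063219925} \approx 454.05$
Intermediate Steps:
$a{\left(M,P \right)} = 453$ ($a{\left(M,P \right)} = \left(-3\right) \left(-151\right) = 453$)
$F = \frac{8459944126}{8063219925}$ ($F = - \frac{5848}{-135} \left(- \frac{1}{7110}\right) + 17730 \cdot \frac{1}{16801} = \left(-5848\right) \left(- \frac{1}{135}\right) \left(- \frac{1}{7110}\right) + \frac{17730}{16801} = \frac{5848}{135} \left(- \frac{1}{7110}\right) + \frac{17730}{16801} = - \frac{2924}{479925} + \frac{17730}{16801} = \frac{8459944126}{8063219925} \approx 1.0492$)
$a{\left(-132,43 \right)} + F = 453 + \frac{8459944126}{8063219925} = \frac{3661098570151}{8063219925}$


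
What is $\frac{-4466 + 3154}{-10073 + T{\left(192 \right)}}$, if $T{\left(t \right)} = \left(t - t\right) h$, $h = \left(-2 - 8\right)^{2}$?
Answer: $\frac{1312}{10073} \approx 0.13025$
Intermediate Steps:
$h = 100$ ($h = \left(-2 - 8\right)^{2} = \left(-10\right)^{2} = 100$)
$T{\left(t \right)} = 0$ ($T{\left(t \right)} = \left(t - t\right) 100 = 0 \cdot 100 = 0$)
$\frac{-4466 + 3154}{-10073 + T{\left(192 \right)}} = \frac{-4466 + 3154}{-10073 + 0} = - \frac{1312}{-10073} = \left(-1312\right) \left(- \frac{1}{10073}\right) = \frac{1312}{10073}$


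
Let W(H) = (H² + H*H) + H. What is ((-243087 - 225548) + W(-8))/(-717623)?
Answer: 468515/717623 ≈ 0.65287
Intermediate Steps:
W(H) = H + 2*H² (W(H) = (H² + H²) + H = 2*H² + H = H + 2*H²)
((-243087 - 225548) + W(-8))/(-717623) = ((-243087 - 225548) - 8*(1 + 2*(-8)))/(-717623) = (-468635 - 8*(1 - 16))*(-1/717623) = (-468635 - 8*(-15))*(-1/717623) = (-468635 + 120)*(-1/717623) = -468515*(-1/717623) = 468515/717623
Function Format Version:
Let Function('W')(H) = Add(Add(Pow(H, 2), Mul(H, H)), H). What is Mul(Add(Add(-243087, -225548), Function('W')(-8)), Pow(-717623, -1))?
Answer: Rational(468515, 717623) ≈ 0.65287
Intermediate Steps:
Function('W')(H) = Add(H, Mul(2, Pow(H, 2))) (Function('W')(H) = Add(Add(Pow(H, 2), Pow(H, 2)), H) = Add(Mul(2, Pow(H, 2)), H) = Add(H, Mul(2, Pow(H, 2))))
Mul(Add(Add(-243087, -225548), Function('W')(-8)), Pow(-717623, -1)) = Mul(Add(Add(-243087, -225548), Mul(-8, Add(1, Mul(2, -8)))), Pow(-717623, -1)) = Mul(Add(-468635, Mul(-8, Add(1, -16))), Rational(-1, 717623)) = Mul(Add(-468635, Mul(-8, -15)), Rational(-1, 717623)) = Mul(Add(-468635, 120), Rational(-1, 717623)) = Mul(-468515, Rational(-1, 717623)) = Rational(468515, 717623)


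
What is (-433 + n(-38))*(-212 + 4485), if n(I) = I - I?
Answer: -1850209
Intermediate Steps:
n(I) = 0
(-433 + n(-38))*(-212 + 4485) = (-433 + 0)*(-212 + 4485) = -433*4273 = -1850209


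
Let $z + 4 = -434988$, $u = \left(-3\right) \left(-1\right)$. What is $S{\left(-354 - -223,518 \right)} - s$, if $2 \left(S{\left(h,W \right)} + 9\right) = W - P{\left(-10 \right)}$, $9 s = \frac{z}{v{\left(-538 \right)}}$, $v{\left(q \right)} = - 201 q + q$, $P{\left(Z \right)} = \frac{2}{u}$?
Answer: $\frac{15138262}{60525} \approx 250.12$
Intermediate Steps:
$u = 3$
$z = -434992$ ($z = -4 - 434988 = -434992$)
$P{\left(Z \right)} = \frac{2}{3}$
$v{\left(q \right)} = - 200 q$
$s = - \frac{27187}{60525}$ ($s = \frac{\left(-434992\right) \frac{1}{\left(-200\right) \left(-538\right)}}{9} = \frac{\left(-434992\right) \frac{1}{107600}}{9} = \frac{1}{9} \left(- \frac{27187}{6725}\right) = - \frac{27187}{60525} \approx -0.44919$)
$S{\left(h,W \right)} = - \frac{28}{3} + \frac{W}{2}$ ($S{\left(h,W \right)} = -9 + \frac{W - \frac{2}{3}}{2} = -9 + \frac{- \frac{2}{3} + W}{2} = -9 + \left(- \frac{1}{3} + \frac{W}{2}\right) = - \frac{28}{3} + \frac{W}{2}$)
$S{\left(-354 - -223,518 \right)} - s = \left(- \frac{28}{3} + \frac{1}{2} \cdot 518\right) - - \frac{27187}{60525} = \left(- \frac{28}{3} + 259\right) + \frac{27187}{60525} = \frac{749}{3} + \frac{27187}{60525} = \frac{15138262}{60525}$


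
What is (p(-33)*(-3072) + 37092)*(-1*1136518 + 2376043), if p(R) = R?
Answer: 171634547700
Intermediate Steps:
(p(-33)*(-3072) + 37092)*(-1*1136518 + 2376043) = (-33*(-3072) + 37092)*(-1*1136518 + 2376043) = (101376 + 37092)*(-1136518 + 2376043) = 138468*1239525 = 171634547700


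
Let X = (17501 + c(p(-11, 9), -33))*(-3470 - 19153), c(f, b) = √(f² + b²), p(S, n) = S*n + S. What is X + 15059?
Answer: -395910064 - 248853*√109 ≈ -3.9851e+8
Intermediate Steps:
p(S, n) = S + S*n
c(f, b) = √(b² + f²)
X = -395925123 - 248853*√109 (X = (17501 + √((-33)² + (-11*(1 + 9))²))*(-3470 - 19153) = (17501 + √(1089 + (-11*10)²))*(-22623) = (17501 + √(1089 + (-110)²))*(-22623) = (17501 + √(1089 + 12100))*(-22623) = (17501 + √13189)*(-22623) = (17501 + 11*√109)*(-22623) = -395925123 - 248853*√109 ≈ -3.9852e+8)
X + 15059 = (-395925123 - 248853*√109) + 15059 = -395910064 - 248853*√109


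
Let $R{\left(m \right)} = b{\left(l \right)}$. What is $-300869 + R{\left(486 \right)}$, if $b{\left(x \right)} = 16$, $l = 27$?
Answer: $-300853$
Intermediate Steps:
$R{\left(m \right)} = 16$
$-300869 + R{\left(486 \right)} = -300869 + 16 = -300853$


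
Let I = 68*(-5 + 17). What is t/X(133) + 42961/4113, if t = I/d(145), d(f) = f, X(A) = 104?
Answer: 81401011/7753005 ≈ 10.499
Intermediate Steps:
I = 816 (I = 68*12 = 816)
t = 816/145 ≈ 5.6276
t/X(133) + 42961/4113 = (816/145)/104 + 42961/4113 = (816/145)*(1/104) + 42961*(1/4113) = 102/1885 + 42961/4113 = 81401011/7753005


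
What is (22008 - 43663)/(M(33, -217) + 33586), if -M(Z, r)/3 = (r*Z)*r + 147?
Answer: 21655/4628666 ≈ 0.0046785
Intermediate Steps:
M(Z, r) = -441 - 3*Z*r**2 (M(Z, r) = -3*((r*Z)*r + 147) = -3*((Z*r)*r + 147) = -3*(Z*r**2 + 147) = -3*(147 + Z*r**2) = -441 - 3*Z*r**2)
(22008 - 43663)/(M(33, -217) + 33586) = (22008 - 43663)/((-441 - 3*33*(-217)**2) + 33586) = -21655/((-441 - 3*33*47089) + 33586) = -21655/((-441 - 4661811) + 33586) = -21655/(-4662252 + 33586) = -21655/(-4628666) = -21655*(-1/4628666) = 21655/4628666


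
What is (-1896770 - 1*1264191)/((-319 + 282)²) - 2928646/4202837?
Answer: -13289013162731/5753683853 ≈ -2309.7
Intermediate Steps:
(-1896770 - 1*1264191)/((-319 + 282)²) - 2928646/4202837 = (-1896770 - 1264191)/((-37)²) - 2928646*1/4202837 = -3160961/1369 - 2928646/4202837 = -13289013162731/5753683853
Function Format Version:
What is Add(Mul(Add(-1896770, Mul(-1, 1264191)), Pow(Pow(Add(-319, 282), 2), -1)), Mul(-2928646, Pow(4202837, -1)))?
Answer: Rational(-13289013162731, 5753683853) ≈ -2309.7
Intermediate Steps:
Add(Mul(Add(-1896770, Mul(-1, 1264191)), Pow(Pow(Add(-319, 282), 2), -1)), Mul(-2928646, Pow(4202837, -1))) = Add(Mul(Add(-1896770, -1264191), Pow(Pow(-37, 2), -1)), Mul(-2928646, Rational(1, 4202837))) = Add(Mul(-3160961, Pow(1369, -1)), Rational(-2928646, 4202837)) = Add(Mul(-3160961, Rational(1, 1369)), Rational(-2928646, 4202837)) = Add(Rational(-3160961, 1369), Rational(-2928646, 4202837)) = Rational(-13289013162731, 5753683853)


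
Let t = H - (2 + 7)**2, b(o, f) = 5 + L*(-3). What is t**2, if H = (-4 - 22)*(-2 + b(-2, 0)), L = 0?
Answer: 25281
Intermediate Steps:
b(o, f) = 5 (b(o, f) = 5 + 0*(-3) = 5 + 0 = 5)
H = -78 (H = (-4 - 22)*(-2 + 5) = -26*3 = -78)
t = -159 (t = -78 - (2 + 7)**2 = -78 - 1*9**2 = -78 - 1*81 = -78 - 81 = -159)
t**2 = (-159)**2 = 25281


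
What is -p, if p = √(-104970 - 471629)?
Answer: -I*√576599 ≈ -759.34*I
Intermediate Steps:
p = I*√576599 (p = √(-576599) = I*√576599 ≈ 759.34*I)
-p = -I*√576599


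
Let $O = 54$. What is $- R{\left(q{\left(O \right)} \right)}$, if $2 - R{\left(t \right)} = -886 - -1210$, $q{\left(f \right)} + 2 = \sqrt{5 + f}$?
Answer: $322$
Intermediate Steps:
$q{\left(f \right)} = -2 + \sqrt{5 + f}$
$R{\left(t \right)} = -322$ ($R{\left(t \right)} = 2 - \left(-886 - -1210\right) = 2 - \left(-886 + 1210\right) = 2 - 324 = -322$)
$- R{\left(q{\left(O \right)} \right)} = \left(-1\right) \left(-322\right) = 322$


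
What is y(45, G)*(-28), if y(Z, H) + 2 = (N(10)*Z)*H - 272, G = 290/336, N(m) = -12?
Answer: 20722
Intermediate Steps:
G = 145/168 (G = 290*(1/336) = 145/168 ≈ 0.86310)
y(Z, H) = -274 - 12*H*Z (y(Z, H) = -2 + ((-12*Z)*H - 272) = -2 + (-12*H*Z - 272) = -2 + (-272 - 12*H*Z) = -274 - 12*H*Z)
y(45, G)*(-28) = (-274 - 12*145/168*45)*(-28) = (-274 - 6525/14)*(-28) = -10361/14*(-28) = 20722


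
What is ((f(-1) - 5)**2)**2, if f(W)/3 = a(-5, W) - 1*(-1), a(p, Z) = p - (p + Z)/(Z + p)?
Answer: 160000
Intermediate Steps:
a(p, Z) = -1 + p (a(p, Z) = p - (Z + p)/(Z + p) = p - 1*1 = p - 1 = -1 + p)
f(W) = -15 (f(W) = 3*((-1 - 5) - 1*(-1)) = 3*(-6 + 1) = 3*(-5) = -15)
((f(-1) - 5)**2)**2 = ((-15 - 5)**2)**2 = ((-20)**2)**2 = 400**2 = 160000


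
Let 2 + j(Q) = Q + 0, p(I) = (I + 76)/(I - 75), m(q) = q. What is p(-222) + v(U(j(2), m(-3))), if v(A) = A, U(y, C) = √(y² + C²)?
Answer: 1037/297 ≈ 3.4916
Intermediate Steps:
p(I) = (76 + I)/(-75 + I)
j(Q) = -2 + Q (j(Q) = -2 + (Q + 0) = -2 + Q)
U(y, C) = √(C² + y²)
p(-222) + v(U(j(2), m(-3))) = (76 - 222)/(-75 - 222) + √((-3)² + (-2 + 2)²) = -146/(-297) + √(9 + 0²) = -1/297*(-146) + √(9 + 0) = 146/297 + √9 = 146/297 + 3 = 1037/297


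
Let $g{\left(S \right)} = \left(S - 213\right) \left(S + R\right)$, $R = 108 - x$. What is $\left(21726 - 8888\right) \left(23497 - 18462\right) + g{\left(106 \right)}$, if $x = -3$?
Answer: $64616111$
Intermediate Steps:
$R = 111$ ($R = 108 - -3 = 108 + 3 = 111$)
$g{\left(S \right)} = \left(-213 + S\right) \left(111 + S\right)$ ($g{\left(S \right)} = \left(S - 213\right) \left(S + 111\right) = \left(-213 + S\right) \left(111 + S\right)$)
$\left(21726 - 8888\right) \left(23497 - 18462\right) + g{\left(106 \right)} = \left(21726 - 8888\right) \left(23497 - 18462\right) - \left(34455 - 11236\right) = 12838 \cdot 5035 - 23219 = 64639330 - 23219 = 64616111$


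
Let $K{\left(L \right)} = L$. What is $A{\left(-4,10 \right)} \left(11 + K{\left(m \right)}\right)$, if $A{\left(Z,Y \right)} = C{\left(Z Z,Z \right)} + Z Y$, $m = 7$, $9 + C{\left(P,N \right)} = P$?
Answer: $-594$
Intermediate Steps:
$C{\left(P,N \right)} = -9 + P$
$A{\left(Z,Y \right)} = -9 + Z^{2} + Y Z$ ($A{\left(Z,Y \right)} = \left(-9 + Z Z\right) + Z Y = \left(-9 + Z^{2}\right) + Y Z = -9 + Z^{2} + Y Z$)
$A{\left(-4,10 \right)} \left(11 + K{\left(m \right)}\right) = \left(-9 + \left(-4\right)^{2} + 10 \left(-4\right)\right) \left(11 + 7\right) = \left(-9 + 16 - 40\right) 18 = \left(-33\right) 18 = -594$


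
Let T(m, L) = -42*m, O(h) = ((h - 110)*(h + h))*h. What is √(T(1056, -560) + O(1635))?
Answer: 3*√905921322 ≈ 90296.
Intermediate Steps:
O(h) = 2*h²*(-110 + h) (O(h) = ((-110 + h)*(2*h))*h = (2*h*(-110 + h))*h = 2*h²*(-110 + h))
√(T(1056, -560) + O(1635)) = √(-42*1056 + 2*1635²*(-110 + 1635)) = √(-44352 + 2*2673225*1525) = √(-44352 + 8153336250) = √8153291898 = 3*√905921322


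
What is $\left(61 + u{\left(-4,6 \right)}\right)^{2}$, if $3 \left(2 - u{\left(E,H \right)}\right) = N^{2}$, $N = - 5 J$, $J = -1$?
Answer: $\frac{26896}{9} \approx 2988.4$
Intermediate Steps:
$N = 5$ ($N = \left(-5\right) \left(-1\right) = 5$)
$u{\left(E,H \right)} = - \frac{19}{3}$ ($u{\left(E,H \right)} = 2 - \frac{5^{2}}{3} = 2 - \frac{25}{3} = - \frac{19}{3}$)
$\left(61 + u{\left(-4,6 \right)}\right)^{2} = \left(61 - \frac{19}{3}\right)^{2} = \left(\frac{164}{3}\right)^{2} = \frac{26896}{9}$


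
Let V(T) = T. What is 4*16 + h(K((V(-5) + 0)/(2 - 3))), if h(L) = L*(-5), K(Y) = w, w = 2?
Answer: 54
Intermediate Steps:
K(Y) = 2
h(L) = -5*L
4*16 + h(K((V(-5) + 0)/(2 - 3))) = 4*16 - 5*2 = 64 - 10 = 54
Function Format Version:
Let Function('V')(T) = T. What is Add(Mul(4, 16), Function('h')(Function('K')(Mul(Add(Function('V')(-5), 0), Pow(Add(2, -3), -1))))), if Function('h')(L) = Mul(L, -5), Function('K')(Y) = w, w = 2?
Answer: 54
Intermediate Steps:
Function('K')(Y) = 2
Function('h')(L) = Mul(-5, L)
Add(Mul(4, 16), Function('h')(Function('K')(Mul(Add(Function('V')(-5), 0), Pow(Add(2, -3), -1))))) = Add(Mul(4, 16), Mul(-5, 2)) = Add(64, -10) = 54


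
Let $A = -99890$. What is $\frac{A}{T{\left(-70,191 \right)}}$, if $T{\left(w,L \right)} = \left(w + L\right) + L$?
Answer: $- \frac{49945}{156} \approx -320.16$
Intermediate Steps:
$T{\left(w,L \right)} = w + 2 L$ ($T{\left(w,L \right)} = \left(L + w\right) + L = w + 2 L$)
$\frac{A}{T{\left(-70,191 \right)}} = - \frac{99890}{-70 + 2 \cdot 191} = - \frac{99890}{-70 + 382} = - \frac{99890}{312} = \left(-99890\right) \frac{1}{312} = - \frac{49945}{156}$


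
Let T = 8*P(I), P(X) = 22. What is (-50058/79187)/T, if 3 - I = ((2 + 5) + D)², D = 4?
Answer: -25029/6968456 ≈ -0.0035918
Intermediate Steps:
I = -118 (I = 3 - ((2 + 5) + 4)² = 3 - (7 + 4)² = 3 - 1*11² = 3 - 1*121 = 3 - 121 = -118)
T = 176 (T = 8*22 = 176)
(-50058/79187)/T = -50058/79187/176 = -50058*1/79187*(1/176) = -50058/79187*1/176 = -25029/6968456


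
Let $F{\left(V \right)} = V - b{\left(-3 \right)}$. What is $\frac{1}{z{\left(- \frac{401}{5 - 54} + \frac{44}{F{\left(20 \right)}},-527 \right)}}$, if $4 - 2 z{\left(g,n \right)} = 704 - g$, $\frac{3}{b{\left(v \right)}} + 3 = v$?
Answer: $- \frac{4018}{1385547} \approx -0.0028999$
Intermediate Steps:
$b{\left(v \right)} = \frac{3}{-3 + v}$
$F{\left(V \right)} = \frac{1}{2} + V$ ($F{\left(V \right)} = V - \frac{3}{-3 - 3} = V - \frac{3}{-6} = V - 3 \left(- \frac{1}{6}\right) = V - - \frac{1}{2} = V + \frac{1}{2} = \frac{1}{2} + V$)
$z{\left(g,n \right)} = -350 + \frac{g}{2}$ ($z{\left(g,n \right)} = 2 - \frac{704 - g}{2} = 2 + \left(-352 + \frac{g}{2}\right) = -350 + \frac{g}{2}$)
$\frac{1}{z{\left(- \frac{401}{5 - 54} + \frac{44}{F{\left(20 \right)}},-527 \right)}} = \frac{1}{-350 + \frac{- \frac{401}{5 - 54} + \frac{44}{\frac{1}{2} + 20}}{2}} = \frac{1}{-350 + \frac{- \frac{401}{5 - 54} + \frac{44}{\frac{41}{2}}}{2}} = \frac{1}{-350 + \frac{- \frac{401}{-49} + 44 \cdot \frac{2}{41}}{2}} = \frac{1}{-350 + \frac{\left(-401\right) \left(- \frac{1}{49}\right) + \frac{88}{41}}{2}} = \frac{1}{-350 + \frac{\frac{401}{49} + \frac{88}{41}}{2}} = \frac{1}{-350 + \frac{1}{2} \cdot \frac{20753}{2009}} = \frac{1}{-350 + \frac{20753}{4018}} = \frac{1}{- \frac{1385547}{4018}} = - \frac{4018}{1385547}$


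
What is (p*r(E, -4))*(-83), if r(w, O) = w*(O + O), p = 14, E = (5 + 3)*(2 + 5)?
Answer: 520576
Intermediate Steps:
E = 56 (E = 8*7 = 56)
r(w, O) = 2*O*w (r(w, O) = w*(2*O) = 2*O*w)
(p*r(E, -4))*(-83) = (14*(2*(-4)*56))*(-83) = (14*(-448))*(-83) = -6272*(-83) = 520576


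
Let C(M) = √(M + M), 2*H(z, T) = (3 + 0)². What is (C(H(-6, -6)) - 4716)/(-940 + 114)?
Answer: 4713/826 ≈ 5.7058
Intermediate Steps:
H(z, T) = 9/2 (H(z, T) = (3 + 0)²/2 = (½)*3² = (½)*9 = 9/2)
C(M) = √2*√M (C(M) = √(2*M) = √2*√M)
(C(H(-6, -6)) - 4716)/(-940 + 114) = (√2*√(9/2) - 4716)/(-940 + 114) = (√2*(3*√2/2) - 4716)/(-826) = (3 - 4716)*(-1/826) = -4713*(-1/826) = 4713/826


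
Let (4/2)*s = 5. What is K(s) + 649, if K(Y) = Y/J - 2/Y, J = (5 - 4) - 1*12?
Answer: 71277/110 ≈ 647.97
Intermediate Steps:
J = -11 (J = 1 - 12 = -11)
s = 5/2 (s = (½)*5 = 5/2 ≈ 2.5000)
K(Y) = -2/Y - Y/11 (K(Y) = Y/(-11) - 2/Y = Y*(-1/11) - 2/Y = -Y/11 - 2/Y = -2/Y - Y/11)
K(s) + 649 = (-2/5/2 - 1/11*5/2) + 649 = (-2*⅖ - 5/22) + 649 = (-⅘ - 5/22) + 649 = -113/110 + 649 = 71277/110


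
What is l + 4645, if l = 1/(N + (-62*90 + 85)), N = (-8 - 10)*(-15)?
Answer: 24270124/5225 ≈ 4645.0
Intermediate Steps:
N = 270 (N = -18*(-15) = 270)
l = -1/5225 (l = 1/(270 + (-62*90 + 85)) = 1/(270 + (-5580 + 85)) = 1/(270 - 5495) = 1/(-5225) = -1/5225 ≈ -0.00019139)
l + 4645 = -1/5225 + 4645 = 24270124/5225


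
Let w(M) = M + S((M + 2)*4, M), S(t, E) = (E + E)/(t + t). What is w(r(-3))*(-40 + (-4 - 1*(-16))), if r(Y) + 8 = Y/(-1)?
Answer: 385/3 ≈ 128.33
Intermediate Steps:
r(Y) = -8 - Y (r(Y) = -8 + Y/(-1) = -8 + Y*(-1) = -8 - Y)
S(t, E) = E/t (S(t, E) = (2*E)/((2*t)) = (2*E)*(1/(2*t)) = E/t)
w(M) = M + M/(8 + 4*M) (w(M) = M + M/(((M + 2)*4)) = M + M/(((2 + M)*4)) = M + M/(8 + 4*M))
w(r(-3))*(-40 + (-4 - 1*(-16))) = ((-8 - 1*(-3))*(9 + 4*(-8 - 1*(-3)))/(4*(2 + (-8 - 1*(-3)))))*(-40 + (-4 - 1*(-16))) = ((-8 + 3)*(9 + 4*(-8 + 3))/(4*(2 + (-8 + 3))))*(-40 + (-4 + 16)) = ((¼)*(-5)*(9 + 4*(-5))/(2 - 5))*(-40 + 12) = ((¼)*(-5)*(9 - 20)/(-3))*(-28) = ((¼)*(-5)*(-⅓)*(-11))*(-28) = -55/12*(-28) = 385/3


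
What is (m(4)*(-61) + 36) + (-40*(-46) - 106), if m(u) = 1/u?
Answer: 7019/4 ≈ 1754.8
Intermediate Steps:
(m(4)*(-61) + 36) + (-40*(-46) - 106) = (-61/4 + 36) + (-40*(-46) - 106) = ((¼)*(-61) + 36) + (1840 - 106) = (-61/4 + 36) + 1734 = 83/4 + 1734 = 7019/4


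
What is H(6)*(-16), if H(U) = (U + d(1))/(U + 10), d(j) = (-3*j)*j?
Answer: -3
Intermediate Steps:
d(j) = -3*j²
H(U) = (-3 + U)/(10 + U) (H(U) = (U - 3*1²)/(U + 10) = (U - 3*1)/(10 + U) = (U - 3)/(10 + U) = (-3 + U)/(10 + U))
H(6)*(-16) = ((-3 + 6)/(10 + 6))*(-16) = (3/16)*(-16) = -3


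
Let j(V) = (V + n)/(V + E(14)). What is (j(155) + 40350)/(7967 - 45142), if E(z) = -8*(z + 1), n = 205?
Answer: -282522/260225 ≈ -1.0857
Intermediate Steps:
E(z) = -8 - 8*z (E(z) = -8*(1 + z) = -8 - 8*z)
j(V) = (205 + V)/(-120 + V) (j(V) = (V + 205)/(V + (-8 - 8*14)) = (205 + V)/(V + (-8 - 112)) = (205 + V)/(V - 120) = (205 + V)/(-120 + V))
(j(155) + 40350)/(7967 - 45142) = ((205 + 155)/(-120 + 155) + 40350)/(7967 - 45142) = (360/35 + 40350)/(-37175) = ((1/35)*360 + 40350)*(-1/37175) = (72/7 + 40350)*(-1/37175) = (282522/7)*(-1/37175) = -282522/260225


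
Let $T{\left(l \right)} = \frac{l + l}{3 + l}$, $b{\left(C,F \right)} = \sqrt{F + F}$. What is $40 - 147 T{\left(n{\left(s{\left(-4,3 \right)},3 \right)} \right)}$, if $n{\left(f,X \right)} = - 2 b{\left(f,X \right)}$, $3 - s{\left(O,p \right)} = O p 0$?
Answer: $- \frac{2152}{5} - \frac{588 \sqrt{6}}{5} \approx -718.46$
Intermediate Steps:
$b{\left(C,F \right)} = \sqrt{2} \sqrt{F}$ ($b{\left(C,F \right)} = \sqrt{2 F} = \sqrt{2} \sqrt{F}$)
$s{\left(O,p \right)} = 3$ ($s{\left(O,p \right)} = 3 - O p 0 = 3 - 0 = 3 + 0 = 3$)
$n{\left(f,X \right)} = - 2 \sqrt{2} \sqrt{X}$
$T{\left(l \right)} = \frac{2 l}{3 + l}$
$40 - 147 T{\left(n{\left(s{\left(-4,3 \right)},3 \right)} \right)} = 40 - 147 \frac{2 \left(- 2 \sqrt{2} \sqrt{3}\right)}{3 - 2 \sqrt{2} \sqrt{3}} = 40 - 147 \frac{2 \left(- 2 \sqrt{6}\right)}{3 - 2 \sqrt{6}} = 40 - 147 \left(- \frac{4 \sqrt{6}}{3 - 2 \sqrt{6}}\right) = 40 + \frac{588 \sqrt{6}}{3 - 2 \sqrt{6}}$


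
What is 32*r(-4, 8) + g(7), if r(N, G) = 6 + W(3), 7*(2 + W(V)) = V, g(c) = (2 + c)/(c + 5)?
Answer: 3989/28 ≈ 142.46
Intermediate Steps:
g(c) = (2 + c)/(5 + c)
W(V) = -2 + V/7
r(N, G) = 31/7 (r(N, G) = 6 + (-2 + (⅐)*3) = 6 + (-2 + 3/7) = 6 - 11/7 = 31/7)
32*r(-4, 8) + g(7) = 32*(31/7) + (2 + 7)/(5 + 7) = 992/7 + 9/12 = 992/7 + (1/12)*9 = 992/7 + ¾ = 3989/28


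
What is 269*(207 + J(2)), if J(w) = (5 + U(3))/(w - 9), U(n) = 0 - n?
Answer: 389243/7 ≈ 55606.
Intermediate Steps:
U(n) = -n
J(w) = 2/(-9 + w) (J(w) = (5 - 1*3)/(w - 9) = (5 - 3)/(-9 + w) = 2/(-9 + w))
269*(207 + J(2)) = 269*(207 + 2/(-9 + 2)) = 269*(207 + 2/(-7)) = 269*(207 + 2*(-⅐)) = 269*(207 - 2/7) = 269*(1447/7) = 389243/7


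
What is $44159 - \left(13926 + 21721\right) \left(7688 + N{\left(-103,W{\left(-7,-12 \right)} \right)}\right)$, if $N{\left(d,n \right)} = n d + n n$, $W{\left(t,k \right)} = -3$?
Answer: $-285345723$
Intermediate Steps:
$N{\left(d,n \right)} = n^{2} + d n$ ($N{\left(d,n \right)} = d n + n^{2} = n^{2} + d n$)
$44159 - \left(13926 + 21721\right) \left(7688 + N{\left(-103,W{\left(-7,-12 \right)} \right)}\right) = 44159 - \left(13926 + 21721\right) \left(7688 - 3 \left(-103 - 3\right)\right) = 44159 - 35647 \left(7688 - -318\right) = 44159 - 35647 \left(7688 + 318\right) = 44159 - 35647 \cdot 8006 = 44159 - 285389882 = -285345723$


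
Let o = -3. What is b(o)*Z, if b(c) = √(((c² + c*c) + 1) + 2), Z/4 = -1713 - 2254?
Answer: -15868*√21 ≈ -72716.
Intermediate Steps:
Z = -15868 (Z = 4*(-1713 - 2254) = 4*(-3967) = -15868)
b(c) = √(3 + 2*c²) (b(c) = √(((c² + c²) + 1) + 2) = √((2*c² + 1) + 2) = √((1 + 2*c²) + 2) = √(3 + 2*c²))
b(o)*Z = √(3 + 2*(-3)²)*(-15868) = √(3 + 2*9)*(-15868) = √(3 + 18)*(-15868) = √21*(-15868) = -15868*√21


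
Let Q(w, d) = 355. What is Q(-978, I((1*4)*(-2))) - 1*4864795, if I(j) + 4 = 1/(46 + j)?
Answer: -4864440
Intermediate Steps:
I(j) = -4 + 1/(46 + j)
Q(-978, I((1*4)*(-2))) - 1*4864795 = 355 - 1*4864795 = 355 - 4864795 = -4864440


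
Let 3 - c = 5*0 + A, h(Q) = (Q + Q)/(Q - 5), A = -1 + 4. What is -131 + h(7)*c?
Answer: -131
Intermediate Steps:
A = 3
h(Q) = 2*Q/(-5 + Q) (h(Q) = (2*Q)/(-5 + Q) = 2*Q/(-5 + Q))
c = 0 (c = 3 - (5*0 + 3) = 3 - (0 + 3) = 3 - 1*3 = 3 - 3 = 0)
-131 + h(7)*c = -131 + (2*7/(-5 + 7))*0 = -131 + (2*7/2)*0 = -131 + (2*7*(½))*0 = -131 + 7*0 = -131 + 0 = -131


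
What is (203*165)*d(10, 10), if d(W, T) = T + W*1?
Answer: 669900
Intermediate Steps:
d(W, T) = T + W
(203*165)*d(10, 10) = (203*165)*(10 + 10) = 33495*20 = 669900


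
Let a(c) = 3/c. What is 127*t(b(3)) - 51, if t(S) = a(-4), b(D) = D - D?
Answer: -585/4 ≈ -146.25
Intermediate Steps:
b(D) = 0
t(S) = -3/4 (t(S) = 3/(-4) = 3*(-1/4) = -3/4)
127*t(b(3)) - 51 = 127*(-3/4) - 51 = -381/4 - 51 = -585/4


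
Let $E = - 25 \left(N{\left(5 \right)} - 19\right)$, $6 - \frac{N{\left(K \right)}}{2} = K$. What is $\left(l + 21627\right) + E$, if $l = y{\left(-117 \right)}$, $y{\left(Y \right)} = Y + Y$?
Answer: $21818$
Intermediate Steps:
$y{\left(Y \right)} = 2 Y$
$N{\left(K \right)} = 12 - 2 K$
$l = -234$ ($l = 2 \left(-117\right) = -234$)
$E = 425$ ($E = - 25 \left(\left(12 - 10\right) - 19\right) = - 25 \left(2 - 19\right) = \left(-25\right) \left(-17\right) = 425$)
$\left(l + 21627\right) + E = \left(-234 + 21627\right) + 425 = 21393 + 425 = 21818$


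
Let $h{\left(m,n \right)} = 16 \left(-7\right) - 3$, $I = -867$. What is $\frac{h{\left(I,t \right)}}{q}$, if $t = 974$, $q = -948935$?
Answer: $\frac{23}{189787} \approx 0.00012119$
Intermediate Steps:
$h{\left(m,n \right)} = -115$ ($h{\left(m,n \right)} = -112 - 3 = -115$)
$\frac{h{\left(I,t \right)}}{q} = - \frac{115}{-948935} = \left(-115\right) \left(- \frac{1}{948935}\right) = \frac{23}{189787}$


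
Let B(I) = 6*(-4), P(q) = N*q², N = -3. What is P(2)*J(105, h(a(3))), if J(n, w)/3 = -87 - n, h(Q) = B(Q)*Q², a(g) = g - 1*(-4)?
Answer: 6912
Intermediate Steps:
P(q) = -3*q²
a(g) = 4 + g (a(g) = g + 4 = 4 + g)
B(I) = -24
h(Q) = -24*Q²
J(n, w) = -261 - 3*n (J(n, w) = 3*(-87 - n) = -261 - 3*n)
P(2)*J(105, h(a(3))) = (-3*2²)*(-261 - 3*105) = (-3*4)*(-261 - 315) = -12*(-576) = 6912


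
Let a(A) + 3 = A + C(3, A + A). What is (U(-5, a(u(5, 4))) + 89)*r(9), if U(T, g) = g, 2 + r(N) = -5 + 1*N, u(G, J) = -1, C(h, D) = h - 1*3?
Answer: 170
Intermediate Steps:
C(h, D) = -3 + h (C(h, D) = h - 3 = -3 + h)
r(N) = -7 + N (r(N) = -2 + (-5 + 1*N) = -2 + (-5 + N) = -7 + N)
a(A) = -3 + A (a(A) = -3 + (A + (-3 + 3)) = -3 + (A + 0) = -3 + A)
(U(-5, a(u(5, 4))) + 89)*r(9) = ((-3 - 1) + 89)*(-7 + 9) = (-4 + 89)*2 = 85*2 = 170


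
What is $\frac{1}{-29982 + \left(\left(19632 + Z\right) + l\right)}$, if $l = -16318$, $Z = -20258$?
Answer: $- \frac{1}{46926} \approx -2.131 \cdot 10^{-5}$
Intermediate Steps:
$\frac{1}{-29982 + \left(\left(19632 + Z\right) + l\right)} = \frac{1}{-29982 + \left(\left(19632 - 20258\right) - 16318\right)} = \frac{1}{-29982 - 16944} = \frac{1}{-46926} = - \frac{1}{46926}$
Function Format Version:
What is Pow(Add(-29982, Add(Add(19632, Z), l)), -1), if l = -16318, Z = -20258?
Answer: Rational(-1, 46926) ≈ -2.1310e-5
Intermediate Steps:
Pow(Add(-29982, Add(Add(19632, Z), l)), -1) = Pow(Add(-29982, Add(Add(19632, -20258), -16318)), -1) = Pow(Add(-29982, Add(-626, -16318)), -1) = Pow(Add(-29982, -16944), -1) = Pow(-46926, -1) = Rational(-1, 46926)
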